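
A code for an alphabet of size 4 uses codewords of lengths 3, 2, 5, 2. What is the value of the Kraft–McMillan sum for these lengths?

With common denominator 2^5 = 32: Σ 2^(−ℓᵢ) = 4/32 + 8/32 + 1/32 + 8/32 = 21/32 = 0.65625.

0.65625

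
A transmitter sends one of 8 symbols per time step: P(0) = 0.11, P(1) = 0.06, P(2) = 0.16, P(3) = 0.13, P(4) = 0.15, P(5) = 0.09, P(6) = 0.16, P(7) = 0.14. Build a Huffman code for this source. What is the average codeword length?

2.99 bits/symbol

Repeatedly combine the two least-probable nodes; the expected code length is the sum of the merged weights.
merge 3/50 + 9/100 → 3/20
merge 11/100 + 13/100 → 6/25
merge 7/50 + 3/20 → 29/100
merge 3/20 + 4/25 → 31/100
merge 4/25 + 6/25 → 2/5
merge 29/100 + 31/100 → 3/5
merge 2/5 + 3/5 → 1
L = 3/20 + 6/25 + 29/100 + 31/100 + 2/5 + 3/5 + 1 = 299/100 = 2.99 bits/symbol.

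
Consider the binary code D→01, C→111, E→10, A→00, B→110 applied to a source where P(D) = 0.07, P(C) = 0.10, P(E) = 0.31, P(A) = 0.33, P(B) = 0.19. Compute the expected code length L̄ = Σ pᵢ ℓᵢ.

2.29 bits/symbol

L̄ = Σ pᵢ·ℓᵢ = 0.07·2 + 0.10·3 + 0.31·2 + 0.33·2 + 0.19·3 = 2.29 bits/symbol.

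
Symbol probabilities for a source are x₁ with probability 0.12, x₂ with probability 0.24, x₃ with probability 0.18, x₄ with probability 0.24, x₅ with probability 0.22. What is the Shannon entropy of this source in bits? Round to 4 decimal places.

H = −Σ pᵢ log₂ pᵢ.
−0.12·log₂(0.12) = 0.3671
−0.24·log₂(0.24) = 0.4941
−0.18·log₂(0.18) = 0.4453
−0.24·log₂(0.24) = 0.4941
−0.22·log₂(0.22) = 0.4806
Sum ≈ 2.2812 → 2.2812 bits.

2.2812 bits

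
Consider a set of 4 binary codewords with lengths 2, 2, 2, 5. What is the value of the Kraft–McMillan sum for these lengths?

With common denominator 2^5 = 32: Σ 2^(−ℓᵢ) = 8/32 + 8/32 + 8/32 + 1/32 = 25/32 = 0.78125.

0.78125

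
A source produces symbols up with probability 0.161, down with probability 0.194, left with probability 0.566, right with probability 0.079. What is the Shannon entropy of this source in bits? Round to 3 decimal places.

1.637 bits

H = −Σ pᵢ log₂ pᵢ.
−0.161·log₂(0.161) = 0.4242
−0.194·log₂(0.194) = 0.4590
−0.566·log₂(0.566) = 0.4648
−0.079·log₂(0.079) = 0.2893
Sum ≈ 1.6372 → 1.637 bits.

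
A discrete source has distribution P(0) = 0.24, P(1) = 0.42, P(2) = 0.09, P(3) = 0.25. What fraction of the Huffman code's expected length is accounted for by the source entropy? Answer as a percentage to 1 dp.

95.9%

Entropy H = −Σ p log₂ p ≈ 1.8324 bits.
Huffman merges: 9/100+6/25→33/100; 1/4+33/100→29/50; 21/50+29/50→1. L = 191/100 ≈ 1.9100.
Efficiency = H/L = 1.8324/1.9100 = 95.9%.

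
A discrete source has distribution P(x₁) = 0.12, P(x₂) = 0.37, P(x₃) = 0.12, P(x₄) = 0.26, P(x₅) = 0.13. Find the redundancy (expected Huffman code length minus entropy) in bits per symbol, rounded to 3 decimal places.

Entropy H = −Σ p log₂ p ≈ 2.1528 bits.
Huffman merges: 3/25+3/25→6/25; 13/100+6/25→37/100; 13/50+37/100→63/100; 37/100+63/100→1. L = 56/25 ≈ 2.2400.
L − H = 2.2400 − 2.1528 = 0.087 bits.

0.087 bits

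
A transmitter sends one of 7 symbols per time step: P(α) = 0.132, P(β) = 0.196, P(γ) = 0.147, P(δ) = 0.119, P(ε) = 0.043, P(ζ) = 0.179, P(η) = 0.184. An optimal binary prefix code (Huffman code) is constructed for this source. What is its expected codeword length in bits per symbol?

Repeatedly combine the two least-probable nodes; the expected code length is the sum of the merged weights.
merge 43/1000 + 119/1000 → 81/500
merge 33/250 + 147/1000 → 279/1000
merge 81/500 + 179/1000 → 341/1000
merge 23/125 + 49/250 → 19/50
merge 279/1000 + 341/1000 → 31/50
merge 19/50 + 31/50 → 1
L = 81/500 + 279/1000 + 341/1000 + 19/50 + 31/50 + 1 = 1391/500 = 2.782 bits/symbol.

2.782 bits/symbol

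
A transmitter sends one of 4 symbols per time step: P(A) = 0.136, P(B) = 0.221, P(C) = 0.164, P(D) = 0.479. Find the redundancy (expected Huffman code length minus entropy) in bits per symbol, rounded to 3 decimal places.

Entropy H = −Σ p log₂ p ≈ 1.8092 bits.
Huffman merges: 17/125+41/250→3/10; 221/1000+3/10→521/1000; 479/1000+521/1000→1. L = 1821/1000 ≈ 1.8210.
L − H = 1.8210 − 1.8092 = 0.012 bits.

0.012 bits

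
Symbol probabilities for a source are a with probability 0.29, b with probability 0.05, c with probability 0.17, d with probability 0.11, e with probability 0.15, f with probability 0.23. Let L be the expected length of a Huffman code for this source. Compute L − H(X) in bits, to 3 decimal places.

Entropy H = −Σ p log₂ p ≈ 2.4171 bits.
Huffman merges: 1/20+11/100→4/25; 3/20+4/25→31/100; 17/100+23/100→2/5; 29/100+31/100→3/5; 2/5+3/5→1. L = 247/100 ≈ 2.4700.
L − H = 2.4700 − 2.4171 = 0.053 bits.

0.053 bits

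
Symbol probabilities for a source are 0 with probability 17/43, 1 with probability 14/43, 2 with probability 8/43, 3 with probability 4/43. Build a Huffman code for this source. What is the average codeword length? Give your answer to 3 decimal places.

Repeatedly combine the two least-probable nodes; the expected code length is the sum of the merged weights.
merge 4/43 + 8/43 → 12/43
merge 12/43 + 14/43 → 26/43
merge 17/43 + 26/43 → 1
L = 12/43 + 26/43 + 1 = 81/43 ≈ 1.884 bits/symbol.

1.884 bits/symbol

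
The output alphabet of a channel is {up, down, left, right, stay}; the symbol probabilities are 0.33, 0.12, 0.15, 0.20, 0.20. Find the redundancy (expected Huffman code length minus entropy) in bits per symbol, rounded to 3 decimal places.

0.036 bits

Entropy H = −Σ p log₂ p ≈ 2.2342 bits.
Huffman merges: 3/25+3/20→27/100; 1/5+1/5→2/5; 27/100+33/100→3/5; 2/5+3/5→1. L = 227/100 ≈ 2.2700.
L − H = 2.2700 − 2.2342 = 0.036 bits.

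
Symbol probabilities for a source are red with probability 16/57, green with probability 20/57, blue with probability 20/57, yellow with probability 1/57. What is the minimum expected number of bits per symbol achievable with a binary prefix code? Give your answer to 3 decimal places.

1.947 bits/symbol

Repeatedly combine the two least-probable nodes; the expected code length is the sum of the merged weights.
merge 1/57 + 16/57 → 17/57
merge 17/57 + 20/57 → 37/57
merge 20/57 + 37/57 → 1
L = 17/57 + 37/57 + 1 = 37/19 ≈ 1.947 bits/symbol.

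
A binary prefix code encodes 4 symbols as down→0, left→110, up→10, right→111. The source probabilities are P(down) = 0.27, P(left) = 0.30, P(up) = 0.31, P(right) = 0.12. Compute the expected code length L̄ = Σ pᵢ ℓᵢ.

2.15 bits/symbol

L̄ = Σ pᵢ·ℓᵢ = 0.27·1 + 0.30·3 + 0.31·2 + 0.12·3 = 2.15 bits/symbol.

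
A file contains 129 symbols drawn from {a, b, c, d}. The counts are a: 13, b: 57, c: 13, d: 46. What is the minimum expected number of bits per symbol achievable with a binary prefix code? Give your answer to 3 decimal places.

1.760 bits/symbol

Probabilities are the counts divided by 129.
Repeatedly combine the two least-probable nodes; the expected code length is the sum of the merged weights.
merge 13/129 + 13/129 → 26/129
merge 26/129 + 46/129 → 24/43
merge 19/43 + 24/43 → 1
L = 26/129 + 24/43 + 1 = 227/129 ≈ 1.760 bits/symbol.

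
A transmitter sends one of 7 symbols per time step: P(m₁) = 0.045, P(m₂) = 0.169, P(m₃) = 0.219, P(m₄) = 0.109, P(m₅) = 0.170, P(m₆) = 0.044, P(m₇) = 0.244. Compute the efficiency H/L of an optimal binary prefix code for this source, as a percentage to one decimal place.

Entropy H = −Σ p log₂ p ≈ 2.5926 bits.
Huffman merges: 11/250+9/200→89/1000; 89/1000+109/1000→99/500; 169/1000+17/100→339/1000; 99/500+219/1000→417/1000; 61/250+339/1000→583/1000; 417/1000+583/1000→1. L = 1313/500 ≈ 2.6260.
Efficiency = H/L = 2.5926/2.6260 = 98.7%.

98.7%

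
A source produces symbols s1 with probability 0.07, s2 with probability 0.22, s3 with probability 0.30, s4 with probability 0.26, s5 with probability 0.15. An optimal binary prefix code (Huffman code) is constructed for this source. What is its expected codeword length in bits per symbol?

2.22 bits/symbol

Repeatedly combine the two least-probable nodes; the expected code length is the sum of the merged weights.
merge 7/100 + 3/20 → 11/50
merge 11/50 + 11/50 → 11/25
merge 13/50 + 3/10 → 14/25
merge 11/25 + 14/25 → 1
L = 11/50 + 11/25 + 14/25 + 1 = 111/50 = 2.22 bits/symbol.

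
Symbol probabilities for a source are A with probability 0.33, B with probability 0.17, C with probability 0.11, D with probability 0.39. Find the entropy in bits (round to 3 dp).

1.842 bits

H = −Σ pᵢ log₂ pᵢ.
−0.33·log₂(0.33) = 0.5278
−0.17·log₂(0.17) = 0.4346
−0.11·log₂(0.11) = 0.3503
−0.39·log₂(0.39) = 0.5298
Sum ≈ 1.8425 → 1.842 bits.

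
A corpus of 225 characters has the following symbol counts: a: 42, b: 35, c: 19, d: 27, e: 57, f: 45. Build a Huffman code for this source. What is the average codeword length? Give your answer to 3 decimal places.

Probabilities are the counts divided by 225.
Repeatedly combine the two least-probable nodes; the expected code length is the sum of the merged weights.
merge 19/225 + 3/25 → 46/225
merge 7/45 + 14/75 → 77/225
merge 1/5 + 46/225 → 91/225
merge 19/75 + 77/225 → 134/225
merge 91/225 + 134/225 → 1
L = 46/225 + 77/225 + 91/225 + 134/225 + 1 = 191/75 ≈ 2.547 bits/symbol.

2.547 bits/symbol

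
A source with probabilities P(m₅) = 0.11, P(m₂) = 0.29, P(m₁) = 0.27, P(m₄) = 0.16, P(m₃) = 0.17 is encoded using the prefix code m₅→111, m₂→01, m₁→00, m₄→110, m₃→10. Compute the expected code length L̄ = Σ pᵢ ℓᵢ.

L̄ = Σ pᵢ·ℓᵢ = 0.11·3 + 0.29·2 + 0.27·2 + 0.16·3 + 0.17·2 = 2.27 bits/symbol.

2.27 bits/symbol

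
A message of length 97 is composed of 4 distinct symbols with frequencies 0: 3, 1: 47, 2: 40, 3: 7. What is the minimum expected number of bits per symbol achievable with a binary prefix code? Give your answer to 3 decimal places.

Probabilities are the counts divided by 97.
Repeatedly combine the two least-probable nodes; the expected code length is the sum of the merged weights.
merge 3/97 + 7/97 → 10/97
merge 10/97 + 40/97 → 50/97
merge 47/97 + 50/97 → 1
L = 10/97 + 50/97 + 1 = 157/97 ≈ 1.619 bits/symbol.

1.619 bits/symbol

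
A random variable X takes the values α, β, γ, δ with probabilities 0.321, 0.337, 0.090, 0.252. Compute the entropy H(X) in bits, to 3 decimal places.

H = −Σ pᵢ log₂ pᵢ.
−0.321·log₂(0.321) = 0.5262
−0.337·log₂(0.337) = 0.5288
−0.090·log₂(0.090) = 0.3127
−0.252·log₂(0.252) = 0.5011
Sum ≈ 1.8688 → 1.869 bits.

1.869 bits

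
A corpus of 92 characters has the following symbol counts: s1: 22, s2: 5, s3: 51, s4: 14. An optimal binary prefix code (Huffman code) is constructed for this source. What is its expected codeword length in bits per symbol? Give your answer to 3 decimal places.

Probabilities are the counts divided by 92.
Repeatedly combine the two least-probable nodes; the expected code length is the sum of the merged weights.
merge 5/92 + 7/46 → 19/92
merge 19/92 + 11/46 → 41/92
merge 41/92 + 51/92 → 1
L = 19/92 + 41/92 + 1 = 38/23 ≈ 1.652 bits/symbol.

1.652 bits/symbol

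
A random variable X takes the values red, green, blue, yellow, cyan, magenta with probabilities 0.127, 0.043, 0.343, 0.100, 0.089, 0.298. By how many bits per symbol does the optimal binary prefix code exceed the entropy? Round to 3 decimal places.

0.093 bits

Entropy H = −Σ p log₂ p ≈ 2.2661 bits.
Huffman merges: 43/1000+89/1000→33/250; 1/10+127/1000→227/1000; 33/250+227/1000→359/1000; 149/500+343/1000→641/1000; 359/1000+641/1000→1. L = 2359/1000 ≈ 2.3590.
L − H = 2.3590 − 2.2661 = 0.093 bits.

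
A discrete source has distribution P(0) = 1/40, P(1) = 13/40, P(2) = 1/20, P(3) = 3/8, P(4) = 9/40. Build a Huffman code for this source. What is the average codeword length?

2 bits/symbol

Repeatedly combine the two least-probable nodes; the expected code length is the sum of the merged weights.
merge 1/40 + 1/20 → 3/40
merge 3/40 + 9/40 → 3/10
merge 3/10 + 13/40 → 5/8
merge 3/8 + 5/8 → 1
L = 3/40 + 3/10 + 5/8 + 1 = 2 bits/symbol.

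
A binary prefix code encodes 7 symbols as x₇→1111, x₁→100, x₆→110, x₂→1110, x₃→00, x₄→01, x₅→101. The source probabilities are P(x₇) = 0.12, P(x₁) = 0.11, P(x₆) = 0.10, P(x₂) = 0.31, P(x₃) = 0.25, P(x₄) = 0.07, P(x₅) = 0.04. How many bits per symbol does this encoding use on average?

3.11 bits/symbol

L̄ = Σ pᵢ·ℓᵢ = 0.12·4 + 0.11·3 + 0.10·3 + 0.31·4 + 0.25·2 + 0.07·2 + 0.04·3 = 3.11 bits/symbol.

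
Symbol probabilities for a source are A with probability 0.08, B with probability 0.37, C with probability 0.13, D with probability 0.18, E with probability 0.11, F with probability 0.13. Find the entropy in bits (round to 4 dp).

2.3831 bits

H = −Σ pᵢ log₂ pᵢ.
−0.08·log₂(0.08) = 0.2915
−0.37·log₂(0.37) = 0.5307
−0.13·log₂(0.13) = 0.3826
−0.18·log₂(0.18) = 0.4453
−0.11·log₂(0.11) = 0.3503
−0.13·log₂(0.13) = 0.3826
Sum ≈ 2.3831 → 2.3831 bits.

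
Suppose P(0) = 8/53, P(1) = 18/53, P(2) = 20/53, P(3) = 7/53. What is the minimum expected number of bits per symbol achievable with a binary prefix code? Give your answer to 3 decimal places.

Repeatedly combine the two least-probable nodes; the expected code length is the sum of the merged weights.
merge 7/53 + 8/53 → 15/53
merge 15/53 + 18/53 → 33/53
merge 20/53 + 33/53 → 1
L = 15/53 + 33/53 + 1 = 101/53 ≈ 1.906 bits/symbol.

1.906 bits/symbol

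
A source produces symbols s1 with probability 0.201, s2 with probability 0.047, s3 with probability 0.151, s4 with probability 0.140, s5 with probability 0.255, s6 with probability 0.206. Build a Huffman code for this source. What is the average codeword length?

2.525 bits/symbol

Repeatedly combine the two least-probable nodes; the expected code length is the sum of the merged weights.
merge 47/1000 + 7/50 → 187/1000
merge 151/1000 + 187/1000 → 169/500
merge 201/1000 + 103/500 → 407/1000
merge 51/200 + 169/500 → 593/1000
merge 407/1000 + 593/1000 → 1
L = 187/1000 + 169/500 + 407/1000 + 593/1000 + 1 = 101/40 = 2.525 bits/symbol.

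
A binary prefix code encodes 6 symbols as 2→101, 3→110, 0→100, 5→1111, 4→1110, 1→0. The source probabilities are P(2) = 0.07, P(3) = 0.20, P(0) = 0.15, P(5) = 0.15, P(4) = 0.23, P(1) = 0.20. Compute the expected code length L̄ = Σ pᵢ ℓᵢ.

L̄ = Σ pᵢ·ℓᵢ = 0.07·3 + 0.20·3 + 0.15·3 + 0.15·4 + 0.23·4 + 0.20·1 = 2.98 bits/symbol.

2.98 bits/symbol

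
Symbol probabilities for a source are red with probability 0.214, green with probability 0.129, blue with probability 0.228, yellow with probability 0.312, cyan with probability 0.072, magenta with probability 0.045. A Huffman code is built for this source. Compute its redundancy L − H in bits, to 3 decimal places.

0.021 bits

Entropy H = −Σ p log₂ p ≈ 2.3423 bits.
Huffman merges: 9/200+9/125→117/1000; 117/1000+129/1000→123/500; 107/500+57/250→221/500; 123/500+39/125→279/500; 221/500+279/500→1. L = 2363/1000 ≈ 2.3630.
L − H = 2.3630 − 2.3423 = 0.021 bits.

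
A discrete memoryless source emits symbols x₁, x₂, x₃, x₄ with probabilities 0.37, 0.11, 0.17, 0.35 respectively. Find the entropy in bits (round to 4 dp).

H = −Σ pᵢ log₂ pᵢ.
−0.37·log₂(0.37) = 0.5307
−0.11·log₂(0.11) = 0.3503
−0.17·log₂(0.17) = 0.4346
−0.35·log₂(0.35) = 0.5301
Sum ≈ 1.8457 → 1.8457 bits.

1.8457 bits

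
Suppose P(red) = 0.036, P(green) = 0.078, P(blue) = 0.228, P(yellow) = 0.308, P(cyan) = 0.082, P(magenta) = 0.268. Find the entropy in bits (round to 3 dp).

H = −Σ pᵢ log₂ pᵢ.
−0.036·log₂(0.036) = 0.1727
−0.078·log₂(0.078) = 0.2871
−0.228·log₂(0.228) = 0.4863
−0.308·log₂(0.308) = 0.5233
−0.082·log₂(0.082) = 0.2959
−0.268·log₂(0.268) = 0.5091
Sum ≈ 2.2743 → 2.274 bits.

2.274 bits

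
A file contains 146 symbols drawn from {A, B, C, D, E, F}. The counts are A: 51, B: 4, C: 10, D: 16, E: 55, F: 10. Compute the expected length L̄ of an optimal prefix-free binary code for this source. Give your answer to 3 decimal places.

2.158 bits/symbol

Probabilities are the counts divided by 146.
Repeatedly combine the two least-probable nodes; the expected code length is the sum of the merged weights.
merge 2/73 + 5/73 → 7/73
merge 5/73 + 7/73 → 12/73
merge 8/73 + 12/73 → 20/73
merge 20/73 + 51/146 → 91/146
merge 55/146 + 91/146 → 1
L = 7/73 + 12/73 + 20/73 + 91/146 + 1 = 315/146 ≈ 2.158 bits/symbol.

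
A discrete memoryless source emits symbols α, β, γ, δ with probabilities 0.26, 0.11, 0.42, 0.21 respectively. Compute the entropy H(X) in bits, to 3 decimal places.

1.854 bits

H = −Σ pᵢ log₂ pᵢ.
−0.26·log₂(0.26) = 0.5053
−0.11·log₂(0.11) = 0.3503
−0.42·log₂(0.42) = 0.5256
−0.21·log₂(0.21) = 0.4728
Sum ≈ 1.8540 → 1.854 bits.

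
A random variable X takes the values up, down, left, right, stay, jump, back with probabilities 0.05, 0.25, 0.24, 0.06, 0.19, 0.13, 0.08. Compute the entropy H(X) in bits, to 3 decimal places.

H = −Σ pᵢ log₂ pᵢ.
−0.05·log₂(0.05) = 0.2161
−0.25·log₂(0.25) = 0.5000
−0.24·log₂(0.24) = 0.4941
−0.06·log₂(0.06) = 0.2435
−0.19·log₂(0.19) = 0.4552
−0.13·log₂(0.13) = 0.3826
−0.08·log₂(0.08) = 0.2915
Sum ≈ 2.5831 → 2.583 bits.

2.583 bits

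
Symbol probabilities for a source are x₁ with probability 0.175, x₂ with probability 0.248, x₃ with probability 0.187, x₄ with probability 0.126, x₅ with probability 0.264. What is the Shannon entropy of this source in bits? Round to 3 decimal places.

H = −Σ pᵢ log₂ pᵢ.
−0.175·log₂(0.175) = 0.4401
−0.248·log₂(0.248) = 0.4989
−0.187·log₂(0.187) = 0.4523
−0.126·log₂(0.126) = 0.3766
−0.264·log₂(0.264) = 0.5072
Sum ≈ 2.2751 → 2.275 bits.

2.275 bits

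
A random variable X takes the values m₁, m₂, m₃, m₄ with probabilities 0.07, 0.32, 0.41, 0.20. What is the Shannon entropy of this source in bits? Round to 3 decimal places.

H = −Σ pᵢ log₂ pᵢ.
−0.07·log₂(0.07) = 0.2686
−0.32·log₂(0.32) = 0.5260
−0.41·log₂(0.41) = 0.5274
−0.20·log₂(0.20) = 0.4644
Sum ≈ 1.7864 → 1.786 bits.

1.786 bits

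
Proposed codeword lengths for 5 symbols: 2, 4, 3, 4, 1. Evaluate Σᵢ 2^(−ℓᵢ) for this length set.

1

With common denominator 2^4 = 16: Σ 2^(−ℓᵢ) = 4/16 + 1/16 + 2/16 + 1/16 + 8/16 = 16/16 = 1.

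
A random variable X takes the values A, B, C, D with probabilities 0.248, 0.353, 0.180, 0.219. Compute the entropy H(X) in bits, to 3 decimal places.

1.954 bits

H = −Σ pᵢ log₂ pᵢ.
−0.248·log₂(0.248) = 0.4989
−0.353·log₂(0.353) = 0.5303
−0.180·log₂(0.180) = 0.4453
−0.219·log₂(0.219) = 0.4798
Sum ≈ 1.9543 → 1.954 bits.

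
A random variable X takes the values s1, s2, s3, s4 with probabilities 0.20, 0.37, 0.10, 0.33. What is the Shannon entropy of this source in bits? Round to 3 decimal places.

1.855 bits

H = −Σ pᵢ log₂ pᵢ.
−0.20·log₂(0.20) = 0.4644
−0.37·log₂(0.37) = 0.5307
−0.10·log₂(0.10) = 0.3322
−0.33·log₂(0.33) = 0.5278
Sum ≈ 1.8551 → 1.855 bits.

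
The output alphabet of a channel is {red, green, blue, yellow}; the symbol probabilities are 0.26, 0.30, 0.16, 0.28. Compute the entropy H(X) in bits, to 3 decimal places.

1.964 bits

H = −Σ pᵢ log₂ pᵢ.
−0.26·log₂(0.26) = 0.5053
−0.30·log₂(0.30) = 0.5211
−0.16·log₂(0.16) = 0.4230
−0.28·log₂(0.28) = 0.5142
Sum ≈ 1.9636 → 1.964 bits.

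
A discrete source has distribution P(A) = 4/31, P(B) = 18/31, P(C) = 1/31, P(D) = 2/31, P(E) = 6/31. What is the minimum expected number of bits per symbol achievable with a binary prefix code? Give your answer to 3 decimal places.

Repeatedly combine the two least-probable nodes; the expected code length is the sum of the merged weights.
merge 1/31 + 2/31 → 3/31
merge 3/31 + 4/31 → 7/31
merge 6/31 + 7/31 → 13/31
merge 13/31 + 18/31 → 1
L = 3/31 + 7/31 + 13/31 + 1 = 54/31 ≈ 1.742 bits/symbol.

1.742 bits/symbol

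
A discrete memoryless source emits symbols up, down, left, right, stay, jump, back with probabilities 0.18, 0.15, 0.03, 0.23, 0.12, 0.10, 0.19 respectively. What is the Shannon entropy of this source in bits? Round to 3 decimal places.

2.650 bits

H = −Σ pᵢ log₂ pᵢ.
−0.18·log₂(0.18) = 0.4453
−0.15·log₂(0.15) = 0.4105
−0.03·log₂(0.03) = 0.1518
−0.23·log₂(0.23) = 0.4877
−0.12·log₂(0.12) = 0.3671
−0.10·log₂(0.10) = 0.3322
−0.19·log₂(0.19) = 0.4552
Sum ≈ 2.6498 → 2.650 bits.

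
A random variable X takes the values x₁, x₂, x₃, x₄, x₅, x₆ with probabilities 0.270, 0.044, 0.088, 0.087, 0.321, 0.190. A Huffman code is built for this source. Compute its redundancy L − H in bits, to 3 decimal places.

Entropy H = −Σ p log₂ p ≈ 2.3048 bits.
Huffman merges: 11/250+87/1000→131/1000; 11/125+131/1000→219/1000; 19/100+219/1000→409/1000; 27/100+321/1000→591/1000; 409/1000+591/1000→1. L = 47/20 ≈ 2.3500.
L − H = 2.3500 − 2.3048 = 0.045 bits.

0.045 bits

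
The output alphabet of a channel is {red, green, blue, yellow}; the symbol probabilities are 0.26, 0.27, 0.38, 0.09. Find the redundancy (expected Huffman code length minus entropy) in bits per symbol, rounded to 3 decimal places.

0.112 bits

Entropy H = −Σ p log₂ p ≈ 1.8584 bits.
Huffman merges: 9/100+13/50→7/20; 27/100+7/20→31/50; 19/50+31/50→1. L = 197/100 ≈ 1.9700.
L − H = 1.9700 − 1.8584 = 0.112 bits.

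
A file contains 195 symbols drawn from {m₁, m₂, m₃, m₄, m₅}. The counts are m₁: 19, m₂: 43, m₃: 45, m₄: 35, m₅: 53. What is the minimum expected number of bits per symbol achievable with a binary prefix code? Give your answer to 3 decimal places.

2.277 bits/symbol

Probabilities are the counts divided by 195.
Repeatedly combine the two least-probable nodes; the expected code length is the sum of the merged weights.
merge 19/195 + 7/39 → 18/65
merge 43/195 + 3/13 → 88/195
merge 53/195 + 18/65 → 107/195
merge 88/195 + 107/195 → 1
L = 18/65 + 88/195 + 107/195 + 1 = 148/65 ≈ 2.277 bits/symbol.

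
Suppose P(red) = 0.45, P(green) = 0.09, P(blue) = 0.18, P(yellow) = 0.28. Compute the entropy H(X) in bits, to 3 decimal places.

H = −Σ pᵢ log₂ pᵢ.
−0.45·log₂(0.45) = 0.5184
−0.09·log₂(0.09) = 0.3127
−0.18·log₂(0.18) = 0.4453
−0.28·log₂(0.28) = 0.5142
Sum ≈ 1.7906 → 1.791 bits.

1.791 bits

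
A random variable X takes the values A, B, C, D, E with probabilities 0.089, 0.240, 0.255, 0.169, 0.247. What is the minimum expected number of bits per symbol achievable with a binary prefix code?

Repeatedly combine the two least-probable nodes; the expected code length is the sum of the merged weights.
merge 89/1000 + 169/1000 → 129/500
merge 6/25 + 247/1000 → 487/1000
merge 51/200 + 129/500 → 513/1000
merge 487/1000 + 513/1000 → 1
L = 129/500 + 487/1000 + 513/1000 + 1 = 1129/500 = 2.258 bits/symbol.

2.258 bits/symbol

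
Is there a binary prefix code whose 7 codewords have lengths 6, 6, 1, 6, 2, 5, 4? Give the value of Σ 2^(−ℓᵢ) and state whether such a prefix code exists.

With common denominator 2^6 = 64: Σ 2^(−ℓᵢ) = 1/64 + 1/64 + 32/64 + 1/64 + 16/64 + 2/64 + 4/64 = 57/64 = 0.890625.
Kraft's inequality requires Σ ≤ 1; here Σ = 0.890625 ≤ 1, so such a prefix code exists.

0.890625; yes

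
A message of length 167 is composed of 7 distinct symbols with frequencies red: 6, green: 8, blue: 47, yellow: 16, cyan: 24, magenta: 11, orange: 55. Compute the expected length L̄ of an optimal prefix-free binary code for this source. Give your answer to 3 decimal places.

Probabilities are the counts divided by 167.
Repeatedly combine the two least-probable nodes; the expected code length is the sum of the merged weights.
merge 6/167 + 8/167 → 14/167
merge 11/167 + 14/167 → 25/167
merge 16/167 + 24/167 → 40/167
merge 25/167 + 40/167 → 65/167
merge 47/167 + 55/167 → 102/167
merge 65/167 + 102/167 → 1
L = 14/167 + 25/167 + 40/167 + 65/167 + 102/167 + 1 = 413/167 ≈ 2.473 bits/symbol.

2.473 bits/symbol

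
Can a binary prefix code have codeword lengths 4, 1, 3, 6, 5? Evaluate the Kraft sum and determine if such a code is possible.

With common denominator 2^6 = 64: Σ 2^(−ℓᵢ) = 4/64 + 32/64 + 8/64 + 1/64 + 2/64 = 47/64 = 0.734375.
Kraft's inequality requires Σ ≤ 1; here Σ = 0.734375 ≤ 1, so such a prefix code exists.

0.734375; yes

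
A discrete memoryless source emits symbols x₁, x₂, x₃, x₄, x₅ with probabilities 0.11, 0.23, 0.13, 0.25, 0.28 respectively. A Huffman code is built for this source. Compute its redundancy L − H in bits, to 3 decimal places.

Entropy H = −Σ p log₂ p ≈ 2.2348 bits.
Huffman merges: 11/100+13/100→6/25; 23/100+6/25→47/100; 1/4+7/25→53/100; 47/100+53/100→1. L = 56/25 ≈ 2.2400.
L − H = 2.2400 − 2.2348 = 0.005 bits.

0.005 bits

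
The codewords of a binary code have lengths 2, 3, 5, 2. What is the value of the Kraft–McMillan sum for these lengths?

With common denominator 2^5 = 32: Σ 2^(−ℓᵢ) = 8/32 + 4/32 + 1/32 + 8/32 = 21/32 = 0.65625.

0.65625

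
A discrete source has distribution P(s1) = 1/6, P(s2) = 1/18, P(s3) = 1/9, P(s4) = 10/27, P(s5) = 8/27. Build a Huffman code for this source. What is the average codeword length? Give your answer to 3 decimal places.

2.130 bits/symbol

Repeatedly combine the two least-probable nodes; the expected code length is the sum of the merged weights.
merge 1/18 + 1/9 → 1/6
merge 1/6 + 1/6 → 1/3
merge 8/27 + 1/3 → 17/27
merge 10/27 + 17/27 → 1
L = 1/6 + 1/3 + 17/27 + 1 = 115/54 ≈ 2.130 bits/symbol.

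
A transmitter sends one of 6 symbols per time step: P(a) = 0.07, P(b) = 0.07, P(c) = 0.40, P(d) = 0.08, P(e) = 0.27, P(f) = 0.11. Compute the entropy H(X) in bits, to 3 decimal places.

H = −Σ pᵢ log₂ pᵢ.
−0.07·log₂(0.07) = 0.2686
−0.07·log₂(0.07) = 0.2686
−0.40·log₂(0.40) = 0.5288
−0.08·log₂(0.08) = 0.2915
−0.27·log₂(0.27) = 0.5100
−0.11·log₂(0.11) = 0.3503
Sum ≈ 2.2177 → 2.218 bits.

2.218 bits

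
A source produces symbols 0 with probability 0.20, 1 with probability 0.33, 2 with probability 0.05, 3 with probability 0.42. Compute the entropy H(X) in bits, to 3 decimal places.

1.734 bits

H = −Σ pᵢ log₂ pᵢ.
−0.20·log₂(0.20) = 0.4644
−0.33·log₂(0.33) = 0.5278
−0.05·log₂(0.05) = 0.2161
−0.42·log₂(0.42) = 0.5256
Sum ≈ 1.7340 → 1.734 bits.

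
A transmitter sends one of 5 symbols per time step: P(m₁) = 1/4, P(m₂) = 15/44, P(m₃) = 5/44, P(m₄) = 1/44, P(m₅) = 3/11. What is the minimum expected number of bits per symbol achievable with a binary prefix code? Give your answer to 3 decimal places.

Repeatedly combine the two least-probable nodes; the expected code length is the sum of the merged weights.
merge 1/44 + 5/44 → 3/22
merge 3/22 + 1/4 → 17/44
merge 3/11 + 15/44 → 27/44
merge 17/44 + 27/44 → 1
L = 3/22 + 17/44 + 27/44 + 1 = 47/22 ≈ 2.136 bits/symbol.

2.136 bits/symbol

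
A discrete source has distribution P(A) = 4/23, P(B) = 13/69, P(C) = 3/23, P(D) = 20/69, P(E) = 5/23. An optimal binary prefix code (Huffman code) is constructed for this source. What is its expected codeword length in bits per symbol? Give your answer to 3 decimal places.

2.304 bits/symbol

Repeatedly combine the two least-probable nodes; the expected code length is the sum of the merged weights.
merge 3/23 + 4/23 → 7/23
merge 13/69 + 5/23 → 28/69
merge 20/69 + 7/23 → 41/69
merge 28/69 + 41/69 → 1
L = 7/23 + 28/69 + 41/69 + 1 = 53/23 ≈ 2.304 bits/symbol.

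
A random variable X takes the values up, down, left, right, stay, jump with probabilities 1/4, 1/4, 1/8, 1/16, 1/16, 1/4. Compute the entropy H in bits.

2.375 bits

Each probability is a power of 1/2, so log₂(1/p) is an integer.
H = Σ p·log₂(1/p) = 1/4·2 + 1/4·2 + 1/8·3 + 1/16·4 + 1/16·4 + 1/4·2 = 2.375 bits.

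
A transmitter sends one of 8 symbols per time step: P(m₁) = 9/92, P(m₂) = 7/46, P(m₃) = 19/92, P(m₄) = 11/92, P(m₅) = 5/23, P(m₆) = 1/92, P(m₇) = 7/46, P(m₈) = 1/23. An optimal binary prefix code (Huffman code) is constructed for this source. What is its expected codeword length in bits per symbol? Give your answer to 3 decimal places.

Repeatedly combine the two least-probable nodes; the expected code length is the sum of the merged weights.
merge 1/92 + 1/23 → 5/92
merge 5/92 + 9/92 → 7/46
merge 11/92 + 7/46 → 25/92
merge 7/46 + 7/46 → 7/23
merge 19/92 + 5/23 → 39/92
merge 25/92 + 7/23 → 53/92
merge 39/92 + 53/92 → 1
L = 5/92 + 7/46 + 25/92 + 7/23 + 39/92 + 53/92 + 1 = 64/23 ≈ 2.783 bits/symbol.

2.783 bits/symbol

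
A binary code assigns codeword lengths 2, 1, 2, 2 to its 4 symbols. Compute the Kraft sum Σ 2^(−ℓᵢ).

1.25

With common denominator 2^2 = 4: Σ 2^(−ℓᵢ) = 1/4 + 2/4 + 1/4 + 1/4 = 5/4 = 1.25.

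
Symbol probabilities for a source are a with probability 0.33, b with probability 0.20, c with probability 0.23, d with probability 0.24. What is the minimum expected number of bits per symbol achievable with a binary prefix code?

Repeatedly combine the two least-probable nodes; the expected code length is the sum of the merged weights.
merge 1/5 + 23/100 → 43/100
merge 6/25 + 33/100 → 57/100
merge 43/100 + 57/100 → 1
L = 43/100 + 57/100 + 1 = 2 bits/symbol.

2 bits/symbol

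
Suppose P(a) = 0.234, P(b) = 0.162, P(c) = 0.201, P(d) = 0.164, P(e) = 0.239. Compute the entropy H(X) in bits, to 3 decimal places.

2.302 bits

H = −Σ pᵢ log₂ pᵢ.
−0.234·log₂(0.234) = 0.4903
−0.162·log₂(0.162) = 0.4254
−0.201·log₂(0.201) = 0.4653
−0.164·log₂(0.164) = 0.4278
−0.239·log₂(0.239) = 0.4935
Sum ≈ 2.3023 → 2.302 bits.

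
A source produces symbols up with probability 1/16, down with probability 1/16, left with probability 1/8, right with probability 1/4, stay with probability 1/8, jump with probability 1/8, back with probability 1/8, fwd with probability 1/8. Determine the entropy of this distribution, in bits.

2.875 bits

Each probability is a power of 1/2, so log₂(1/p) is an integer.
H = Σ p·log₂(1/p) = 1/16·4 + 1/16·4 + 1/8·3 + 1/4·2 + 1/8·3 + 1/8·3 + 1/8·3 + 1/8·3 = 2.875 bits.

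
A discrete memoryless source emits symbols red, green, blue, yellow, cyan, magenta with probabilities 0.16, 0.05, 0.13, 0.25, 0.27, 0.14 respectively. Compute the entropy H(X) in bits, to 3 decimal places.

2.429 bits

H = −Σ pᵢ log₂ pᵢ.
−0.16·log₂(0.16) = 0.4230
−0.05·log₂(0.05) = 0.2161
−0.13·log₂(0.13) = 0.3826
−0.25·log₂(0.25) = 0.5000
−0.27·log₂(0.27) = 0.5100
−0.14·log₂(0.14) = 0.3971
Sum ≈ 2.4289 → 2.429 bits.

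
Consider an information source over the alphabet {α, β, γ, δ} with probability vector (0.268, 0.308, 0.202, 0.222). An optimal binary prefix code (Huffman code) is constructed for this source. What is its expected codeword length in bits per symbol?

2 bits/symbol

Repeatedly combine the two least-probable nodes; the expected code length is the sum of the merged weights.
merge 101/500 + 111/500 → 53/125
merge 67/250 + 77/250 → 72/125
merge 53/125 + 72/125 → 1
L = 53/125 + 72/125 + 1 = 2 bits/symbol.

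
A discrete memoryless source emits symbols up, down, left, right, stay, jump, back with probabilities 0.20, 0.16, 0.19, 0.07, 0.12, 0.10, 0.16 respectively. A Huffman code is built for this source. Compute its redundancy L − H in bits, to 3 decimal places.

0.047 bits

Entropy H = −Σ p log₂ p ≈ 2.7335 bits.
Huffman merges: 7/100+1/10→17/100; 3/25+4/25→7/25; 4/25+17/100→33/100; 19/100+1/5→39/100; 7/25+33/100→61/100; 39/100+61/100→1. L = 139/50 ≈ 2.7800.
L − H = 2.7800 − 2.7335 = 0.047 bits.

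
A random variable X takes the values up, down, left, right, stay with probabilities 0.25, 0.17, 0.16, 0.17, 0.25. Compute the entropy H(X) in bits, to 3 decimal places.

H = −Σ pᵢ log₂ pᵢ.
−0.25·log₂(0.25) = 0.5000
−0.17·log₂(0.17) = 0.4346
−0.16·log₂(0.16) = 0.4230
−0.17·log₂(0.17) = 0.4346
−0.25·log₂(0.25) = 0.5000
Sum ≈ 2.2922 → 2.292 bits.

2.292 bits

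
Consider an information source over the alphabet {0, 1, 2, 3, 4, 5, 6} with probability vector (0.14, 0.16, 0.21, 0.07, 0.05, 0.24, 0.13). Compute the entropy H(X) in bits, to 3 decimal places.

2.654 bits

H = −Σ pᵢ log₂ pᵢ.
−0.14·log₂(0.14) = 0.3971
−0.16·log₂(0.16) = 0.4230
−0.21·log₂(0.21) = 0.4728
−0.07·log₂(0.07) = 0.2686
−0.05·log₂(0.05) = 0.2161
−0.24·log₂(0.24) = 0.4941
−0.13·log₂(0.13) = 0.3826
Sum ≈ 2.6544 → 2.654 bits.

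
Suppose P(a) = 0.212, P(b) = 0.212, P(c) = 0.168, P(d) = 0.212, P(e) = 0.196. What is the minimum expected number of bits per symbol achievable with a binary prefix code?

2.364 bits/symbol

Repeatedly combine the two least-probable nodes; the expected code length is the sum of the merged weights.
merge 21/125 + 49/250 → 91/250
merge 53/250 + 53/250 → 53/125
merge 53/250 + 91/250 → 72/125
merge 53/125 + 72/125 → 1
L = 91/250 + 53/125 + 72/125 + 1 = 591/250 = 2.364 bits/symbol.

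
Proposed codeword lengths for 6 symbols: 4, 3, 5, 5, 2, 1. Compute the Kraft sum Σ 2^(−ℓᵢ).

1

With common denominator 2^5 = 32: Σ 2^(−ℓᵢ) = 2/32 + 4/32 + 1/32 + 1/32 + 8/32 + 16/32 = 32/32 = 1.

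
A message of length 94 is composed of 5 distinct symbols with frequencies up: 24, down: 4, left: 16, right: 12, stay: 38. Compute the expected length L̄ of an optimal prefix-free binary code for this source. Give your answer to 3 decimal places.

Probabilities are the counts divided by 94.
Repeatedly combine the two least-probable nodes; the expected code length is the sum of the merged weights.
merge 2/47 + 6/47 → 8/47
merge 8/47 + 8/47 → 16/47
merge 12/47 + 16/47 → 28/47
merge 19/47 + 28/47 → 1
L = 8/47 + 16/47 + 28/47 + 1 = 99/47 ≈ 2.106 bits/symbol.

2.106 bits/symbol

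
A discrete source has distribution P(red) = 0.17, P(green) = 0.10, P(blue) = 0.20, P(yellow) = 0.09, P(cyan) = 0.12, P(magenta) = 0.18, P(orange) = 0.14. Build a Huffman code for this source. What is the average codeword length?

2.8 bits/symbol

Repeatedly combine the two least-probable nodes; the expected code length is the sum of the merged weights.
merge 9/100 + 1/10 → 19/100
merge 3/25 + 7/50 → 13/50
merge 17/100 + 9/50 → 7/20
merge 19/100 + 1/5 → 39/100
merge 13/50 + 7/20 → 61/100
merge 39/100 + 61/100 → 1
L = 19/100 + 13/50 + 7/20 + 39/100 + 61/100 + 1 = 14/5 = 2.8 bits/symbol.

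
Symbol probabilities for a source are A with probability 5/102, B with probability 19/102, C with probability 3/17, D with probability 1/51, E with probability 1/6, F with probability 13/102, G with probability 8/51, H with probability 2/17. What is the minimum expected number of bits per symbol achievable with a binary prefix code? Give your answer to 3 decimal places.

2.882 bits/symbol

Repeatedly combine the two least-probable nodes; the expected code length is the sum of the merged weights.
merge 1/51 + 5/102 → 7/102
merge 7/102 + 2/17 → 19/102
merge 13/102 + 8/51 → 29/102
merge 1/6 + 3/17 → 35/102
merge 19/102 + 19/102 → 19/51
merge 29/102 + 35/102 → 32/51
merge 19/51 + 32/51 → 1
L = 7/102 + 19/102 + 29/102 + 35/102 + 19/51 + 32/51 + 1 = 49/17 ≈ 2.882 bits/symbol.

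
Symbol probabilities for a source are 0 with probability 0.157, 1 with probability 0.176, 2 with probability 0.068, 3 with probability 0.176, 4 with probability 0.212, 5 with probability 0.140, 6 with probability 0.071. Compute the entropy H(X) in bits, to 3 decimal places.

H = −Σ pᵢ log₂ pᵢ.
−0.157·log₂(0.157) = 0.4194
−0.176·log₂(0.176) = 0.4411
−0.068·log₂(0.068) = 0.2637
−0.176·log₂(0.176) = 0.4411
−0.212·log₂(0.212) = 0.4744
−0.140·log₂(0.140) = 0.3971
−0.071·log₂(0.071) = 0.2709
Sum ≈ 2.7078 → 2.708 bits.

2.708 bits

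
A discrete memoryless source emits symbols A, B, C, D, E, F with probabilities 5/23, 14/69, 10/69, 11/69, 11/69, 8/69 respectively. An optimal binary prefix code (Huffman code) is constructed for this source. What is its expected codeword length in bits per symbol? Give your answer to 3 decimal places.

Repeatedly combine the two least-probable nodes; the expected code length is the sum of the merged weights.
merge 8/69 + 10/69 → 6/23
merge 11/69 + 11/69 → 22/69
merge 14/69 + 5/23 → 29/69
merge 6/23 + 22/69 → 40/69
merge 29/69 + 40/69 → 1
L = 6/23 + 22/69 + 29/69 + 40/69 + 1 = 178/69 ≈ 2.580 bits/symbol.

2.580 bits/symbol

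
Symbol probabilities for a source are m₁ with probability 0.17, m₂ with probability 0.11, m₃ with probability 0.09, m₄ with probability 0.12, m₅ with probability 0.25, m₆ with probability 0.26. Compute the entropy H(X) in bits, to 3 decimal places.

2.470 bits

H = −Σ pᵢ log₂ pᵢ.
−0.17·log₂(0.17) = 0.4346
−0.11·log₂(0.11) = 0.3503
−0.09·log₂(0.09) = 0.3127
−0.12·log₂(0.12) = 0.3671
−0.25·log₂(0.25) = 0.5000
−0.26·log₂(0.26) = 0.5053
Sum ≈ 2.4699 → 2.470 bits.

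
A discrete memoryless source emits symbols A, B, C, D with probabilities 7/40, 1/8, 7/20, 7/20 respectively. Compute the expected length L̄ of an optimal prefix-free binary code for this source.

1.95 bits/symbol

Repeatedly combine the two least-probable nodes; the expected code length is the sum of the merged weights.
merge 1/8 + 7/40 → 3/10
merge 3/10 + 7/20 → 13/20
merge 7/20 + 13/20 → 1
L = 3/10 + 13/20 + 1 = 39/20 = 1.95 bits/symbol.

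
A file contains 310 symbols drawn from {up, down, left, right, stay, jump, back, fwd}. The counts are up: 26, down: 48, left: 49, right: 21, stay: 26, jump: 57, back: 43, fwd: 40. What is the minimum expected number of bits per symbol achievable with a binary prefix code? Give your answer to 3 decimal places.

2.968 bits/symbol

Probabilities are the counts divided by 310.
Repeatedly combine the two least-probable nodes; the expected code length is the sum of the merged weights.
merge 21/310 + 13/155 → 47/310
merge 13/155 + 4/31 → 33/155
merge 43/310 + 47/310 → 9/31
merge 24/155 + 49/310 → 97/310
merge 57/310 + 33/155 → 123/310
merge 9/31 + 97/310 → 187/310
merge 123/310 + 187/310 → 1
L = 47/310 + 33/155 + 9/31 + 97/310 + 123/310 + 187/310 + 1 = 92/31 ≈ 2.968 bits/symbol.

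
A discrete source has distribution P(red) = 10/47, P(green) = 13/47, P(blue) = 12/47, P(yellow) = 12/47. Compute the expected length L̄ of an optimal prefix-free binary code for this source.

2 bits/symbol

Repeatedly combine the two least-probable nodes; the expected code length is the sum of the merged weights.
merge 10/47 + 12/47 → 22/47
merge 12/47 + 13/47 → 25/47
merge 22/47 + 25/47 → 1
L = 22/47 + 25/47 + 1 = 2 bits/symbol.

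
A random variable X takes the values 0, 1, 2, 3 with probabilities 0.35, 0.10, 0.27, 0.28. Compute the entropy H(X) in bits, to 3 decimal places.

1.887 bits

H = −Σ pᵢ log₂ pᵢ.
−0.35·log₂(0.35) = 0.5301
−0.10·log₂(0.10) = 0.3322
−0.27·log₂(0.27) = 0.5100
−0.28·log₂(0.28) = 0.5142
Sum ≈ 1.8865 → 1.887 bits.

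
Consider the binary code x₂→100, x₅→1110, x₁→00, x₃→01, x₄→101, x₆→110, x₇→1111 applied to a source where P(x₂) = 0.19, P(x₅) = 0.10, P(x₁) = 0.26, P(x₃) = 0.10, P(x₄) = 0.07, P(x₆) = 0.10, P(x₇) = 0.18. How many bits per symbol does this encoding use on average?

2.92 bits/symbol

L̄ = Σ pᵢ·ℓᵢ = 0.19·3 + 0.10·4 + 0.26·2 + 0.10·2 + 0.07·3 + 0.10·3 + 0.18·4 = 2.92 bits/symbol.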